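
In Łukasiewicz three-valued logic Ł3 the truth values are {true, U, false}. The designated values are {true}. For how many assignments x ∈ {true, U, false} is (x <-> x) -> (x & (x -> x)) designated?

x=true: true ✓
x=U: U ·
x=false: false ·

1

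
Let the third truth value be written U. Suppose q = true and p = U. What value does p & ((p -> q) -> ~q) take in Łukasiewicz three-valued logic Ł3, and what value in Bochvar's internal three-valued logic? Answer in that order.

In Łukasiewicz three-valued logic Ł3: p -> q = U -> true = true  [min(1, 1−½+1)]
~q = ~true = false
(p -> q) -> ~q = true -> false = false
p & ((p -> q) -> ~q) = U & false = false
In Bochvar's internal three-valued logic: p -> q = U -> true = U  [any arg is the third value ⇒ result is the third value]
~q = ~true = false
(p -> q) -> ~q = U -> false = U
p & ((p -> q) -> ~q) = U & U = U
They differ because Łukasiewicz three-valued logic Ł3 and Bochvar's internal three-valued logic treat U differently under the binary connectives.

false; U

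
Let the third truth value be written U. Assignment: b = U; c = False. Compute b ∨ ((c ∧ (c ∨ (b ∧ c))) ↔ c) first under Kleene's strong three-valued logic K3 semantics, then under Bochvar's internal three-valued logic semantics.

In Kleene's strong three-valued logic K3: b ∧ c = U ∧ False = False
c ∨ (b ∧ c) = False ∨ False = False
c ∧ (c ∨ (b ∧ c)) = False ∧ False = False
(c ∧ (c ∨ (b ∧ c))) ↔ c = False ↔ False = True
b ∨ ((c ∧ (c ∨ (b ∧ c))) ↔ c) = U ∨ True = True
In Bochvar's internal three-valued logic: b ∧ c = U ∧ False = U
c ∨ (b ∧ c) = False ∨ U = U
c ∧ (c ∨ (b ∧ c)) = False ∧ U = U
(c ∧ (c ∨ (b ∧ c))) ↔ c = U ↔ False = U
b ∨ ((c ∧ (c ∨ (b ∧ c))) ↔ c) = U ∨ U = U
They differ because Kleene's strong three-valued logic K3 and Bochvar's internal three-valued logic treat U differently under the binary connectives.

True; U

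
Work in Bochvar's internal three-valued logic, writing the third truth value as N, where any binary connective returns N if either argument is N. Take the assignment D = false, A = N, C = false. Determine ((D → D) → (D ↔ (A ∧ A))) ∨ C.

D → D = false → false = true
A ∧ A = N ∧ N = N
D ↔ (A ∧ A) = false ↔ N = N
(D → D) → (D ↔ (A ∧ A)) = true → N = N  [any arg is the third value ⇒ result is the third value]
((D → D) → (D ↔ (A ∧ A))) ∨ C = N ∨ false = N

N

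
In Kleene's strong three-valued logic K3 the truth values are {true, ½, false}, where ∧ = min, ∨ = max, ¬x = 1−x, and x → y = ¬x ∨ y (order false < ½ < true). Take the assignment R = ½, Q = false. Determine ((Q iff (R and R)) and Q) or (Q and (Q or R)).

R and R = ½ and ½ = ½
Q iff (R and R) = false iff ½ = ½
(Q iff (R and R)) and Q = ½ and false = false
Q or R = false or ½ = ½
Q and (Q or R) = false and ½ = false
((Q iff (R and R)) and Q) or (Q and (Q or R)) = false or false = false

false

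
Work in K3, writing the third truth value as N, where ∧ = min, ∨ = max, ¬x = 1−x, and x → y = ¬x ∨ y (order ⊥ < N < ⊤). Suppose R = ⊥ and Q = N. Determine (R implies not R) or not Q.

⊤

not R = not ⊥ = ⊤
R implies not R = ⊥ implies ⊤ = ⊤
not Q = not N = N
(R implies not R) or not Q = ⊤ or N = ⊤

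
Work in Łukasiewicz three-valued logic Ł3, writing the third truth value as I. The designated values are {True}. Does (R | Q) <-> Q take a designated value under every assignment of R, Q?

No

Countermodel: R=True, Q=I gives I, which is not designated.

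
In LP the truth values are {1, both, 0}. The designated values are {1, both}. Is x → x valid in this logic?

Every assignment of x over {1, both, 0} gives a value in {1, both}.
In particular, with x=both: x → x = both.

Yes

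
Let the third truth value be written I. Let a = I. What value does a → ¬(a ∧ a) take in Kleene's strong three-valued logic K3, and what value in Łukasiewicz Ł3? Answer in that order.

In Kleene's strong three-valued logic K3: a ∧ a = I ∧ I = I
¬(a ∧ a) = ¬I = I
a → ¬(a ∧ a) = I → I = I
In Łukasiewicz Ł3: a ∧ a = I ∧ I = I
¬(a ∧ a) = ¬I = I
a → ¬(a ∧ a) = I → I = T
They differ because Kleene's strong three-valued logic K3 and Łukasiewicz Ł3 treat I differently under implication.

I; T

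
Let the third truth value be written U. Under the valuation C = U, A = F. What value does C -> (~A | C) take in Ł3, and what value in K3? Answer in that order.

In Ł3: ~A = ~F = T
~A | C = T | U = T
C -> (~A | C) = U -> T = T  [min(1, 1−½+1)]
In K3: ~A = ~F = T
~A | C = T | U = T
C -> (~A | C) = U -> T = T  [~U | T]

T; T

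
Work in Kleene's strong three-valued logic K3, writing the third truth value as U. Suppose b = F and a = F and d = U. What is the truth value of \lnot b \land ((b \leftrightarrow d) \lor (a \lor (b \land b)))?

U

\lnot b = \lnot F = T
b \leftrightarrow d = F \leftrightarrow U = U
b \land b = F \land F = F
a \lor (b \land b) = F \lor F = F
(b \leftrightarrow d) \lor (a \lor (b \land b)) = U \lor F = U
\lnot b \land ((b \leftrightarrow d) \lor (a \lor (b \land b))) = T \land U = U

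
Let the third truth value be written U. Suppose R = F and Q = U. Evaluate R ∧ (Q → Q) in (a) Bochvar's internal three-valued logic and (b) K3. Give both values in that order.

In Bochvar's internal three-valued logic: Q → Q = U → U = U  [any arg is the third value ⇒ result is the third value]
R ∧ (Q → Q) = F ∧ U = U
In K3: Q → Q = U → U = U  [¬U ∨ U]
R ∧ (Q → Q) = F ∧ U = F
They differ because Bochvar's internal three-valued logic and K3 treat U differently under the binary connectives.

U; F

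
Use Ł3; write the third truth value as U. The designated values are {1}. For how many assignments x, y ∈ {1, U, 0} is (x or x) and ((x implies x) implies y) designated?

1

Designated under: (x=1, y=1).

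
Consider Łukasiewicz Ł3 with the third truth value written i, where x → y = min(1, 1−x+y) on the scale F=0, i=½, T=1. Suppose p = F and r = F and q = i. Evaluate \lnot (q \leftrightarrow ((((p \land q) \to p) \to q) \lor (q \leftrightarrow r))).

F

p \land q = F \land i = F
(p \land q) \to p = F \to F = T
((p \land q) \to p) \to q = T \to i = i  [min(1, 1−1+½)]
q \leftrightarrow r = i \leftrightarrow F = i
(((p \land q) \to p) \to q) \lor (q \leftrightarrow r) = i \lor i = i
q \leftrightarrow ((((p \land q) \to p) \to q) \lor (q \leftrightarrow r)) = i \leftrightarrow i = T
\lnot (q \leftrightarrow ((((p \land q) \to p) \to q) \lor (q \leftrightarrow r))) = \lnot T = F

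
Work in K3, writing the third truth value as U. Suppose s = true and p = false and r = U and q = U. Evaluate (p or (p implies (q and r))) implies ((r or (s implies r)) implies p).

q and r = U and U = U
p implies (q and r) = false implies U = true  [not false or U]
p or (p implies (q and r)) = false or true = true
s implies r = true implies U = U
r or (s implies r) = U or U = U
(r or (s implies r)) implies p = U implies false = U
(p or (p implies (q and r))) implies ((r or (s implies r)) implies p) = true implies U = U

U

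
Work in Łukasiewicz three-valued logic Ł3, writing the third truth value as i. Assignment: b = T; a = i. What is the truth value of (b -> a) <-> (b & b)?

i

b -> a = T -> i = i  [min(1, 1−1+½)]
b & b = T & T = T
(b -> a) <-> (b & b) = i <-> T = i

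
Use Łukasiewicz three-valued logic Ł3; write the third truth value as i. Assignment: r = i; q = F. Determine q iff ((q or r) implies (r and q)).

q or r = F or i = i
r and q = i and F = F
(q or r) implies (r and q) = i implies F = i  [min(1, 1−½+0)]
q iff ((q or r) implies (r and q)) = F iff i = i

i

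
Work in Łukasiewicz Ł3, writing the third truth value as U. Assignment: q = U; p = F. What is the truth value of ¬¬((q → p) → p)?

U

q → p = U → F = U  [min(1, 1−½+0)]
(q → p) → p = U → F = U
¬((q → p) → p) = ¬U = U
¬¬((q → p) → p) = ¬U = U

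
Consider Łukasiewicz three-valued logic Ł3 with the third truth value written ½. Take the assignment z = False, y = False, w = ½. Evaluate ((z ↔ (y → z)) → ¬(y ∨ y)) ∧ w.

y → z = False → False = True
z ↔ (y → z) = False ↔ True = False
y ∨ y = False ∨ False = False
¬(y ∨ y) = ¬False = True
(z ↔ (y → z)) → ¬(y ∨ y) = False → True = True
((z ↔ (y → z)) → ¬(y ∨ y)) ∧ w = True ∧ ½ = ½

½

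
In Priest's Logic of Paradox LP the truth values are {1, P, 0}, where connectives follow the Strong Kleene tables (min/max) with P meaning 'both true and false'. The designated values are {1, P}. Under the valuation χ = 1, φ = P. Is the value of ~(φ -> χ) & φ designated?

φ -> χ = P -> 1 = 1  [~P | 1]
~(φ -> χ) = ~1 = 0
~(φ -> χ) & φ = 0 & P = 0
0 ∉ {1, P}.

No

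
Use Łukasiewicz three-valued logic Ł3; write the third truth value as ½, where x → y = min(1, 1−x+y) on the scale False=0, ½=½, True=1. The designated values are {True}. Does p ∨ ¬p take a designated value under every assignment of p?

No

Countermodel: p=½ gives ½, which is not designated.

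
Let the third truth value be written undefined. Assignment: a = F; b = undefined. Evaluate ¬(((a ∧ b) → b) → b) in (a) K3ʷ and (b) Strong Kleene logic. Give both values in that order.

In K3ʷ: a ∧ b = F ∧ undefined = undefined
(a ∧ b) → b = undefined → undefined = undefined  [any arg is the third value ⇒ result is the third value]
((a ∧ b) → b) → b = undefined → undefined = undefined
¬(((a ∧ b) → b) → b) = ¬undefined = undefined
In Strong Kleene logic: a ∧ b = F ∧ undefined = F
(a ∧ b) → b = F → undefined = T
((a ∧ b) → b) → b = T → undefined = undefined
¬(((a ∧ b) → b) → b) = ¬undefined = undefined

undefined; undefined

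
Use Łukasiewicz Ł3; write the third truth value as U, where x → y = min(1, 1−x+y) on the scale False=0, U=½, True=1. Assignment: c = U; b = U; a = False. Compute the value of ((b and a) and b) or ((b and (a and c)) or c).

b and a = U and False = False
(b and a) and b = False and U = False
a and c = False and U = False
b and (a and c) = U and False = False
(b and (a and c)) or c = False or U = U
((b and a) and b) or ((b and (a and c)) or c) = False or U = U

U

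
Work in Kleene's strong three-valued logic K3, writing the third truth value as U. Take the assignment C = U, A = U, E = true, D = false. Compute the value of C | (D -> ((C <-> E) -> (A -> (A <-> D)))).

true

C <-> E = U <-> true = U
A <-> D = U <-> false = U
A -> (A <-> D) = U -> U = U  [~U | U]
(C <-> E) -> (A -> (A <-> D)) = U -> U = U
D -> ((C <-> E) -> (A -> (A <-> D))) = false -> U = true
C | (D -> ((C <-> E) -> (A -> (A <-> D)))) = U | true = true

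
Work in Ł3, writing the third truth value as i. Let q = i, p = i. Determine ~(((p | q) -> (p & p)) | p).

p | q = i | i = i
p & p = i & i = i
(p | q) -> (p & p) = i -> i = T
((p | q) -> (p & p)) | p = T | i = T
~(((p | q) -> (p & p)) | p) = ~T = F

F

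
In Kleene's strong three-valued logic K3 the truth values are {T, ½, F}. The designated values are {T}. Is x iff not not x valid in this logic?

Countermodel: x=½ gives ½, which is not designated.

No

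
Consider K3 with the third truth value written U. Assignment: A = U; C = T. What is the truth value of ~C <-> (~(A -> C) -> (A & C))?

~C = ~T = F
A -> C = U -> T = T
~(A -> C) = ~T = F
A & C = U & T = U
~(A -> C) -> (A & C) = F -> U = T
~C <-> (~(A -> C) -> (A & C)) = F <-> T = F

F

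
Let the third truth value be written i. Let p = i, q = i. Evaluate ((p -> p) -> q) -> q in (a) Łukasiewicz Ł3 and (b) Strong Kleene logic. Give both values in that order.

true; i

In Łukasiewicz Ł3: p -> p = i -> i = true  [min(1, 1−½+½)]
(p -> p) -> q = true -> i = i
((p -> p) -> q) -> q = i -> i = true
In Strong Kleene logic: p -> p = i -> i = i
(p -> p) -> q = i -> i = i
((p -> p) -> q) -> q = i -> i = i
They differ because Łukasiewicz Ł3 and Strong Kleene logic treat i differently under implication.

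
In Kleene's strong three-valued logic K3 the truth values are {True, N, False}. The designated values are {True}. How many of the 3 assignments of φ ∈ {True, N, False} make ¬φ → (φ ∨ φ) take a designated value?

1

φ=True: True ✓
φ=N: N ·
φ=False: False ·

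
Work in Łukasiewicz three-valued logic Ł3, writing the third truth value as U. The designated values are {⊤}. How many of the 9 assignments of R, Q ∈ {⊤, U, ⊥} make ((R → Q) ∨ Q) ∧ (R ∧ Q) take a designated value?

1

Designated under: (R=⊤, Q=⊤).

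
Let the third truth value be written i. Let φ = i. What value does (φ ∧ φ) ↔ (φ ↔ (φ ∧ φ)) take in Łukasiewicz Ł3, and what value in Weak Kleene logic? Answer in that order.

In Łukasiewicz Ł3: φ ∧ φ = i ∧ i = i
φ ∧ φ = i ∧ i = i
φ ↔ (φ ∧ φ) = i ↔ i = 1
(φ ∧ φ) ↔ (φ ↔ (φ ∧ φ)) = i ↔ 1 = i
In Weak Kleene logic: φ ∧ φ = i ∧ i = i
φ ∧ φ = i ∧ i = i
φ ↔ (φ ∧ φ) = i ↔ i = i
(φ ∧ φ) ↔ (φ ↔ (φ ∧ φ)) = i ↔ i = i

i; i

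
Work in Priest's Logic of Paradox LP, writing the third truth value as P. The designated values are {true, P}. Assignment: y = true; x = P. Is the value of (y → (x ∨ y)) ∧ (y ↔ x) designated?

Yes

x ∨ y = P ∨ true = true
y → (x ∨ y) = true → true = true
y ↔ x = true ↔ P = P
(y → (x ∨ y)) ∧ (y ↔ x) = true ∧ P = P
P ∈ {true, P}.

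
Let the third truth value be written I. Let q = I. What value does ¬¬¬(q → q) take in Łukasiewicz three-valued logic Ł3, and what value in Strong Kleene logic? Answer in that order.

In Łukasiewicz three-valued logic Ł3: q → q = I → I = ⊤
¬(q → q) = ¬⊤ = ⊥
¬¬(q → q) = ¬⊥ = ⊤
¬¬¬(q → q) = ¬⊤ = ⊥
In Strong Kleene logic: q → q = I → I = I
¬(q → q) = ¬I = I
¬¬(q → q) = ¬I = I
¬¬¬(q → q) = ¬I = I
They differ because Łukasiewicz three-valued logic Ł3 and Strong Kleene logic treat I differently under implication.

⊥; I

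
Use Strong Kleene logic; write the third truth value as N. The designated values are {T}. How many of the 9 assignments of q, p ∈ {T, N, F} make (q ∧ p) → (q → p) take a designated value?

Of the 9 assignments, 7 give a value in {T}.

7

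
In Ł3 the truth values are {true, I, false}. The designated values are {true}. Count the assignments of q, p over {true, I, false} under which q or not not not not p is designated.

Of the 9 assignments, 5 give a value in {true}.

5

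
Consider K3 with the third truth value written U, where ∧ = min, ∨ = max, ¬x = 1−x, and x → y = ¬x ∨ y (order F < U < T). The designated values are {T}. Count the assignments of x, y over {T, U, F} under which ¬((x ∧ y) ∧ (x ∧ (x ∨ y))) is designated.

Of the 9 assignments, 5 give a value in {T}.

5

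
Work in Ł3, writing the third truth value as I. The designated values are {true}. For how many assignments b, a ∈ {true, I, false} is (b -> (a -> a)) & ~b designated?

3

Designated under: (b=false, a=true); (b=false, a=I); (b=false, a=false).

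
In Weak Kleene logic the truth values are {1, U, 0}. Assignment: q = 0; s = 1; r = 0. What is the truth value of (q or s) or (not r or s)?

q or s = 0 or 1 = 1
not r = not 0 = 1
not r or s = 1 or 1 = 1
(q or s) or (not r or s) = 1 or 1 = 1

1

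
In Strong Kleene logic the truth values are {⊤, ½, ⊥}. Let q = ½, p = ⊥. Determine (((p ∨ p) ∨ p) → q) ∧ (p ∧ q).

p ∨ p = ⊥ ∨ ⊥ = ⊥
(p ∨ p) ∨ p = ⊥ ∨ ⊥ = ⊥
((p ∨ p) ∨ p) → q = ⊥ → ½ = ⊤  [¬⊥ ∨ ½]
p ∧ q = ⊥ ∧ ½ = ⊥
(((p ∨ p) ∨ p) → q) ∧ (p ∧ q) = ⊤ ∧ ⊥ = ⊥

⊥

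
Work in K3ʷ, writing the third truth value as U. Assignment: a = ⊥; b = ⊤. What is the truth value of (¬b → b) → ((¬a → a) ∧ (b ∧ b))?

⊥

¬b = ¬⊤ = ⊥
¬b → b = ⊥ → ⊤ = ⊤
¬a = ¬⊥ = ⊤
¬a → a = ⊤ → ⊥ = ⊥
b ∧ b = ⊤ ∧ ⊤ = ⊤
(¬a → a) ∧ (b ∧ b) = ⊥ ∧ ⊤ = ⊥
(¬b → b) → ((¬a → a) ∧ (b ∧ b)) = ⊤ → ⊥ = ⊥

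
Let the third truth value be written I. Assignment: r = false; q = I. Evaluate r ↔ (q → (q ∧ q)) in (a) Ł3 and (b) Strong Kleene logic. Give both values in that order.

In Ł3: q ∧ q = I ∧ I = I
q → (q ∧ q) = I → I = true  [min(1, 1−½+½)]
r ↔ (q → (q ∧ q)) = false ↔ true = false
In Strong Kleene logic: q ∧ q = I ∧ I = I
q → (q ∧ q) = I → I = I  [¬I ∨ I]
r ↔ (q → (q ∧ q)) = false ↔ I = I
They differ because Ł3 and Strong Kleene logic treat I differently under implication.

false; I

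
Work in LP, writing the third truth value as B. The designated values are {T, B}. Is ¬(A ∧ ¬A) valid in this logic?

Yes

Every assignment of A over {T, B, F} gives a value in {T, B}.
In particular, with A=B: ¬(A ∧ ¬A) = B.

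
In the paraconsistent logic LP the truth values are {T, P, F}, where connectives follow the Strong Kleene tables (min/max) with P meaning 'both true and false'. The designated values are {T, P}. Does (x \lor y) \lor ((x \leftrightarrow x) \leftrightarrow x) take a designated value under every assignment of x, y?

Countermodel: x=F, y=F gives F, which is not designated.

No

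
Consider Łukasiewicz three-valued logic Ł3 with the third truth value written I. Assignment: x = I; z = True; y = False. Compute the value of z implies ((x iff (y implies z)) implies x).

y implies z = False implies True = True
x iff (y implies z) = I iff True = I  [1 − |½−1|]
(x iff (y implies z)) implies x = I implies I = True
z implies ((x iff (y implies z)) implies x) = True implies True = True

True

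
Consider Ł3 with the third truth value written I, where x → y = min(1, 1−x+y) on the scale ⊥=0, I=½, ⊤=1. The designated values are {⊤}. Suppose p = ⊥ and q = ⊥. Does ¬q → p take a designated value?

No

¬q = ¬⊥ = ⊤
¬q → p = ⊤ → ⊥ = ⊥
⊥ ∉ {⊤}.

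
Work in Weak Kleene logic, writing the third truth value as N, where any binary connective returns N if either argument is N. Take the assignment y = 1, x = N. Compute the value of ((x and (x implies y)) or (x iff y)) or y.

x implies y = N implies 1 = N  [any arg is the third value ⇒ result is the third value]
x and (x implies y) = N and N = N
x iff y = N iff 1 = N
(x and (x implies y)) or (x iff y) = N or N = N
((x and (x implies y)) or (x iff y)) or y = N or 1 = N

N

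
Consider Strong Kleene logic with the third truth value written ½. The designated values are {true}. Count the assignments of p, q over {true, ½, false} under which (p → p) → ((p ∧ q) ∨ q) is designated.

3

Designated under: (p=true, q=true); (p=½, q=true); (p=false, q=true).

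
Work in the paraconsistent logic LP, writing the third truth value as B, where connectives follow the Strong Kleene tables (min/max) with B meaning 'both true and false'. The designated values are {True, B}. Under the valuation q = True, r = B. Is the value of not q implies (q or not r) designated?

Yes

not q = not True = False
not r = not B = B
q or not r = True or B = True
not q implies (q or not r) = False implies True = True
True ∈ {True, B}.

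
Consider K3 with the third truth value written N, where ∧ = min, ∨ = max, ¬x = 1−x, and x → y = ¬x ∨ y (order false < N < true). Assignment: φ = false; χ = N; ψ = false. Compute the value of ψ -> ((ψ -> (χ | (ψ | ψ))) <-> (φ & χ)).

ψ | ψ = false | false = false
χ | (ψ | ψ) = N | false = N
ψ -> (χ | (ψ | ψ)) = false -> N = true
φ & χ = false & N = false
(ψ -> (χ | (ψ | ψ))) <-> (φ & χ) = true <-> false = false
ψ -> ((ψ -> (χ | (ψ | ψ))) <-> (φ & χ)) = false -> false = true

true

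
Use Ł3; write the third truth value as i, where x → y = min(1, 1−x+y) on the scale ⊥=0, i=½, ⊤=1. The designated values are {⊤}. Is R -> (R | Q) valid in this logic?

Yes

Every assignment of R, Q over {⊤, i, ⊥} gives a value in {⊤}.
In particular, with R=i, Q=i: R -> (R | Q) = ⊤.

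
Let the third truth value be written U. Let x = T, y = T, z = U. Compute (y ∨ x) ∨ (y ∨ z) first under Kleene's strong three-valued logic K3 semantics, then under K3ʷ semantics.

T; U

In Kleene's strong three-valued logic K3: y ∨ x = T ∨ T = T
y ∨ z = T ∨ U = T
(y ∨ x) ∨ (y ∨ z) = T ∨ T = T
In K3ʷ: y ∨ x = T ∨ T = T
y ∨ z = T ∨ U = U
(y ∨ x) ∨ (y ∨ z) = T ∨ U = U
They differ because Kleene's strong three-valued logic K3 and K3ʷ treat U differently under the binary connectives.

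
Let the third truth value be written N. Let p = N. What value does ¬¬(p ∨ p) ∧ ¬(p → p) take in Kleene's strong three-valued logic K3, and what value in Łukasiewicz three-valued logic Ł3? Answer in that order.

N; False

In Kleene's strong three-valued logic K3: p ∨ p = N ∨ N = N
¬(p ∨ p) = ¬N = N
¬¬(p ∨ p) = ¬N = N
p → p = N → N = N
¬(p → p) = ¬N = N
¬¬(p ∨ p) ∧ ¬(p → p) = N ∧ N = N
In Łukasiewicz three-valued logic Ł3: p ∨ p = N ∨ N = N
¬(p ∨ p) = ¬N = N
¬¬(p ∨ p) = ¬N = N
p → p = N → N = True  [min(1, 1−½+½)]
¬(p → p) = ¬True = False
¬¬(p ∨ p) ∧ ¬(p → p) = N ∧ False = False
They differ because Kleene's strong three-valued logic K3 and Łukasiewicz three-valued logic Ł3 treat N differently under implication.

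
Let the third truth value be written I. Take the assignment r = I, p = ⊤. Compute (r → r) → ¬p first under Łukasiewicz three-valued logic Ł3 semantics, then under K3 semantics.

In Łukasiewicz three-valued logic Ł3: r → r = I → I = ⊤
¬p = ¬⊤ = ⊥
(r → r) → ¬p = ⊤ → ⊥ = ⊥
In K3: r → r = I → I = I  [¬I ∨ I]
¬p = ¬⊤ = ⊥
(r → r) → ¬p = I → ⊥ = I
They differ because Łukasiewicz three-valued logic Ł3 and K3 treat I differently under implication.

⊥; I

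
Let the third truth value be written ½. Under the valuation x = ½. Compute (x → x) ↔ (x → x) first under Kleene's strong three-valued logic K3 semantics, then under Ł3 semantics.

In Kleene's strong three-valued logic K3: x → x = ½ → ½ = ½
x → x = ½ → ½ = ½
(x → x) ↔ (x → x) = ½ ↔ ½ = ½
In Ł3: x → x = ½ → ½ = T  [min(1, 1−½+½)]
x → x = ½ → ½ = T
(x → x) ↔ (x → x) = T ↔ T = T
They differ because Kleene's strong three-valued logic K3 and Ł3 treat ½ differently under implication.

½; T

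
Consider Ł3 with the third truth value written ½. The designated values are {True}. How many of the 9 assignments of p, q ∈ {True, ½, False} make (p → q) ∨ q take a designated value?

Of the 9 assignments, 6 give a value in {True}.

6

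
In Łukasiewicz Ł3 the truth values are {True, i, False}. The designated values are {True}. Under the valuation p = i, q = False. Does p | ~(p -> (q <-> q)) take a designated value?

No

q <-> q = False <-> False = True
p -> (q <-> q) = i -> True = True  [min(1, 1−½+1)]
~(p -> (q <-> q)) = ~True = False
p | ~(p -> (q <-> q)) = i | False = i
i ∉ {True}.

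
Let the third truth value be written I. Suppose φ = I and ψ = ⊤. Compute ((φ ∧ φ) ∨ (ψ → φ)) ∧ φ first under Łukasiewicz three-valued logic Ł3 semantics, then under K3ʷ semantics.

I; I

In Łukasiewicz three-valued logic Ł3: φ ∧ φ = I ∧ I = I
ψ → φ = ⊤ → I = I
(φ ∧ φ) ∨ (ψ → φ) = I ∨ I = I
((φ ∧ φ) ∨ (ψ → φ)) ∧ φ = I ∧ I = I
In K3ʷ: φ ∧ φ = I ∧ I = I
ψ → φ = ⊤ → I = I  [any arg is the third value ⇒ result is the third value]
(φ ∧ φ) ∨ (ψ → φ) = I ∨ I = I
((φ ∧ φ) ∨ (ψ → φ)) ∧ φ = I ∧ I = I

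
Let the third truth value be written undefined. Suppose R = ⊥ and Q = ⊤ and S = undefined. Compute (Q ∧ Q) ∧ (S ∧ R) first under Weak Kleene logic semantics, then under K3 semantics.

In Weak Kleene logic: Q ∧ Q = ⊤ ∧ ⊤ = ⊤
S ∧ R = undefined ∧ ⊥ = undefined
(Q ∧ Q) ∧ (S ∧ R) = ⊤ ∧ undefined = undefined
In K3: Q ∧ Q = ⊤ ∧ ⊤ = ⊤
S ∧ R = undefined ∧ ⊥ = ⊥
(Q ∧ Q) ∧ (S ∧ R) = ⊤ ∧ ⊥ = ⊥
They differ because Weak Kleene logic and K3 treat undefined differently under the binary connectives.

undefined; ⊥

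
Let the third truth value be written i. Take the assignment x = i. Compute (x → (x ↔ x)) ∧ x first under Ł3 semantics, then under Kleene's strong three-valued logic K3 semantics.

In Ł3: x ↔ x = i ↔ i = True  [1 − |½−½|]
x → (x ↔ x) = i → True = True
(x → (x ↔ x)) ∧ x = True ∧ i = i
In Kleene's strong three-valued logic K3: x ↔ x = i ↔ i = i
x → (x ↔ x) = i → i = i  [¬i ∨ i]
(x → (x ↔ x)) ∧ x = i ∧ i = i

i; i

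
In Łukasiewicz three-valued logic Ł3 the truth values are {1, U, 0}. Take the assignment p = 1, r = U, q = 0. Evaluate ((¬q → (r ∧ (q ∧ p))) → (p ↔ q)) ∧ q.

¬q = ¬0 = 1
q ∧ p = 0 ∧ 1 = 0
r ∧ (q ∧ p) = U ∧ 0 = 0
¬q → (r ∧ (q ∧ p)) = 1 → 0 = 0
p ↔ q = 1 ↔ 0 = 0
(¬q → (r ∧ (q ∧ p))) → (p ↔ q) = 0 → 0 = 1
((¬q → (r ∧ (q ∧ p))) → (p ↔ q)) ∧ q = 1 ∧ 0 = 0

0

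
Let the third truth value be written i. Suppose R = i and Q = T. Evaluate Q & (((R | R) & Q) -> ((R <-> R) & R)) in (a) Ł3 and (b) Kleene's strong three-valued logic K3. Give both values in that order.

In Ł3: R | R = i | i = i
(R | R) & Q = i & T = i
R <-> R = i <-> i = T
(R <-> R) & R = T & i = i
((R | R) & Q) -> ((R <-> R) & R) = i -> i = T
Q & (((R | R) & Q) -> ((R <-> R) & R)) = T & T = T
In Kleene's strong three-valued logic K3: R | R = i | i = i
(R | R) & Q = i & T = i
R <-> R = i <-> i = i
(R <-> R) & R = i & i = i
((R | R) & Q) -> ((R <-> R) & R) = i -> i = i  [~i | i]
Q & (((R | R) & Q) -> ((R <-> R) & R)) = T & i = i
They differ because Ł3 and Kleene's strong three-valued logic K3 treat i differently under implication.

T; i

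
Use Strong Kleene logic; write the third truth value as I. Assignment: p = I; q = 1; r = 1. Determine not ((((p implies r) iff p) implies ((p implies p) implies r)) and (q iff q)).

p implies r = I implies 1 = 1
(p implies r) iff p = 1 iff I = I
p implies p = I implies I = I
(p implies p) implies r = I implies 1 = 1
((p implies r) iff p) implies ((p implies p) implies r) = I implies 1 = 1
q iff q = 1 iff 1 = 1
(((p implies r) iff p) implies ((p implies p) implies r)) and (q iff q) = 1 and 1 = 1
not ((((p implies r) iff p) implies ((p implies p) implies r)) and (q iff q)) = not 1 = 0

0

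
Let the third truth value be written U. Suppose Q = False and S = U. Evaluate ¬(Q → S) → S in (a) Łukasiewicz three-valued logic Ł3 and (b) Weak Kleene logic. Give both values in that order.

True; U

In Łukasiewicz three-valued logic Ł3: Q → S = False → U = True  [min(1, 1−0+½)]
¬(Q → S) = ¬True = False
¬(Q → S) → S = False → U = True
In Weak Kleene logic: Q → S = False → U = U  [any arg is the third value ⇒ result is the third value]
¬(Q → S) = ¬U = U
¬(Q → S) → S = U → U = U
They differ because Łukasiewicz three-valued logic Ł3 and Weak Kleene logic treat U differently under the binary connectives.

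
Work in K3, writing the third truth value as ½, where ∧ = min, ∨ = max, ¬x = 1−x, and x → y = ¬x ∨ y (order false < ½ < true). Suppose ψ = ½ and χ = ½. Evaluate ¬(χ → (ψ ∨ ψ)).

½

ψ ∨ ψ = ½ ∨ ½ = ½
χ → (ψ ∨ ψ) = ½ → ½ = ½
¬(χ → (ψ ∨ ψ)) = ¬½ = ½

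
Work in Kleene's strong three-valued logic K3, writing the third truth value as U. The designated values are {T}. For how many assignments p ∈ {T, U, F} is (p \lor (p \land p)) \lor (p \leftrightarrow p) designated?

p=T: T ✓
p=U: U ·
p=F: T ✓

2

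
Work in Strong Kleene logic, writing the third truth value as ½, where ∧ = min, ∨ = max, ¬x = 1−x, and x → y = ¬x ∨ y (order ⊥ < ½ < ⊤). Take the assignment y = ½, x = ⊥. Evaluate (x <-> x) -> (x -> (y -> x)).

x <-> x = ⊥ <-> ⊥ = ⊤
y -> x = ½ -> ⊥ = ½  [~½ | ⊥]
x -> (y -> x) = ⊥ -> ½ = ⊤
(x <-> x) -> (x -> (y -> x)) = ⊤ -> ⊤ = ⊤

⊤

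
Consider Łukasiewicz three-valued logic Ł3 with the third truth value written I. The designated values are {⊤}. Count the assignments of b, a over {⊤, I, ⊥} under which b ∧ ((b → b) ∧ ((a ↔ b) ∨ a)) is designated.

1

Designated under: (b=⊤, a=⊤).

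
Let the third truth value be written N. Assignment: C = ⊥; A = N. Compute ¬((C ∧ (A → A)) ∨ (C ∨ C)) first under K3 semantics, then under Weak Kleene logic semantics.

⊤; N

In K3: A → A = N → N = N
C ∧ (A → A) = ⊥ ∧ N = ⊥
C ∨ C = ⊥ ∨ ⊥ = ⊥
(C ∧ (A → A)) ∨ (C ∨ C) = ⊥ ∨ ⊥ = ⊥
¬((C ∧ (A → A)) ∨ (C ∨ C)) = ¬⊥ = ⊤
In Weak Kleene logic: A → A = N → N = N  [any arg is the third value ⇒ result is the third value]
C ∧ (A → A) = ⊥ ∧ N = N
C ∨ C = ⊥ ∨ ⊥ = ⊥
(C ∧ (A → A)) ∨ (C ∨ C) = N ∨ ⊥ = N
¬((C ∧ (A → A)) ∨ (C ∨ C)) = ¬N = N
They differ because K3 and Weak Kleene logic treat N differently under the binary connectives.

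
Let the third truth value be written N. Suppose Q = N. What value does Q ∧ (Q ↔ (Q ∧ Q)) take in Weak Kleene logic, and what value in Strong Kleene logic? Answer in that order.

In Weak Kleene logic: Q ∧ Q = N ∧ N = N
Q ↔ (Q ∧ Q) = N ↔ N = N
Q ∧ (Q ↔ (Q ∧ Q)) = N ∧ N = N
In Strong Kleene logic: Q ∧ Q = N ∧ N = N
Q ↔ (Q ∧ Q) = N ↔ N = N
Q ∧ (Q ↔ (Q ∧ Q)) = N ∧ N = N

N; N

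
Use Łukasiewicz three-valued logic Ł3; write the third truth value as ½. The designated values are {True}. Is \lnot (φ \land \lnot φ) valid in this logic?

Countermodel: φ=½ gives ½, which is not designated.

No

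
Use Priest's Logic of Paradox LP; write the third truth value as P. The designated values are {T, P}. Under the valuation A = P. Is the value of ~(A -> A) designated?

Yes

A -> A = P -> P = P  [~P | P]
~(A -> A) = ~P = P
P ∈ {T, P}.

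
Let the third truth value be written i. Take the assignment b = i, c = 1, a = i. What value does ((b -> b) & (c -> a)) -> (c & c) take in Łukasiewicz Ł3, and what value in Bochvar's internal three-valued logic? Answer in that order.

1; i

In Łukasiewicz Ł3: b -> b = i -> i = 1  [min(1, 1−½+½)]
c -> a = 1 -> i = i
(b -> b) & (c -> a) = 1 & i = i
c & c = 1 & 1 = 1
((b -> b) & (c -> a)) -> (c & c) = i -> 1 = 1
In Bochvar's internal three-valued logic: b -> b = i -> i = i  [any arg is the third value ⇒ result is the third value]
c -> a = 1 -> i = i
(b -> b) & (c -> a) = i & i = i
c & c = 1 & 1 = 1
((b -> b) & (c -> a)) -> (c & c) = i -> 1 = i
They differ because Łukasiewicz Ł3 and Bochvar's internal three-valued logic treat i differently under the binary connectives.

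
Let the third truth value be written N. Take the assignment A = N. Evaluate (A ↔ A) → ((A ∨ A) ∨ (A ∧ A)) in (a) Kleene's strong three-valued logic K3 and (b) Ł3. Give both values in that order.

In Kleene's strong three-valued logic K3: A ↔ A = N ↔ N = N
A ∨ A = N ∨ N = N
A ∧ A = N ∧ N = N
(A ∨ A) ∨ (A ∧ A) = N ∨ N = N
(A ↔ A) → ((A ∨ A) ∨ (A ∧ A)) = N → N = N  [¬N ∨ N]
In Ł3: A ↔ A = N ↔ N = true  [1 − |½−½|]
A ∨ A = N ∨ N = N
A ∧ A = N ∧ N = N
(A ∨ A) ∨ (A ∧ A) = N ∨ N = N
(A ↔ A) → ((A ∨ A) ∨ (A ∧ A)) = true → N = N

N; N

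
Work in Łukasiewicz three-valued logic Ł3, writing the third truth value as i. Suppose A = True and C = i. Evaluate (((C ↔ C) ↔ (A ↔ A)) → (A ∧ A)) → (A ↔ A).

C ↔ C = i ↔ i = True  [1 − |½−½|]
A ↔ A = True ↔ True = True
(C ↔ C) ↔ (A ↔ A) = True ↔ True = True
A ∧ A = True ∧ True = True
((C ↔ C) ↔ (A ↔ A)) → (A ∧ A) = True → True = True
A ↔ A = True ↔ True = True
(((C ↔ C) ↔ (A ↔ A)) → (A ∧ A)) → (A ↔ A) = True → True = True

True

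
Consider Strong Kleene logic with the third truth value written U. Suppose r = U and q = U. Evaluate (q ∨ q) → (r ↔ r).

q ∨ q = U ∨ U = U
r ↔ r = U ↔ U = U
(q ∨ q) → (r ↔ r) = U → U = U  [¬U ∨ U]

U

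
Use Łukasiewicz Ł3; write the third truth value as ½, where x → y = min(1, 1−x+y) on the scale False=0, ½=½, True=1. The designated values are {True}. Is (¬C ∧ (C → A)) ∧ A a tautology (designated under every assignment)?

Countermodel: C=True, A=True gives False, which is not designated.

No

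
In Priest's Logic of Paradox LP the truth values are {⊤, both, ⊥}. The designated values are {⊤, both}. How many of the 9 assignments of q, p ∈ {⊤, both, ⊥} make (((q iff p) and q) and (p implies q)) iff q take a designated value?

Of the 9 assignments, 8 give a value in {⊤, both}.

8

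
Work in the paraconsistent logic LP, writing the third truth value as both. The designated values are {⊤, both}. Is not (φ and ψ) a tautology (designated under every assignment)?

No

Countermodel: φ=⊤, ψ=⊤ gives ⊥, which is not designated.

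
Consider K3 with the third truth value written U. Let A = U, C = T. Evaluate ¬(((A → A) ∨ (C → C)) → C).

F

A → A = U → U = U  [¬U ∨ U]
C → C = T → T = T
(A → A) ∨ (C → C) = U ∨ T = T
((A → A) ∨ (C → C)) → C = T → T = T
¬(((A → A) ∨ (C → C)) → C) = ¬T = F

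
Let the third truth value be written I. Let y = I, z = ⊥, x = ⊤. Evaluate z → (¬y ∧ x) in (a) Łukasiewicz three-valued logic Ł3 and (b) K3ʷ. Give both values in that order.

⊤; I

In Łukasiewicz three-valued logic Ł3: ¬y = ¬I = I
¬y ∧ x = I ∧ ⊤ = I
z → (¬y ∧ x) = ⊥ → I = ⊤  [min(1, 1−0+½)]
In K3ʷ: ¬y = ¬I = I
¬y ∧ x = I ∧ ⊤ = I
z → (¬y ∧ x) = ⊥ → I = I  [any arg is the third value ⇒ result is the third value]
They differ because Łukasiewicz three-valued logic Ł3 and K3ʷ treat I differently under the binary connectives.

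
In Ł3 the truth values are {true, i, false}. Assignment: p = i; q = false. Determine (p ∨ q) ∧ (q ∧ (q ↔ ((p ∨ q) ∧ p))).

false

p ∨ q = i ∨ false = i
p ∨ q = i ∨ false = i
(p ∨ q) ∧ p = i ∧ i = i
q ↔ ((p ∨ q) ∧ p) = false ↔ i = i  [1 − |0−½|]
q ∧ (q ↔ ((p ∨ q) ∧ p)) = false ∧ i = false
(p ∨ q) ∧ (q ∧ (q ↔ ((p ∨ q) ∧ p))) = i ∧ false = false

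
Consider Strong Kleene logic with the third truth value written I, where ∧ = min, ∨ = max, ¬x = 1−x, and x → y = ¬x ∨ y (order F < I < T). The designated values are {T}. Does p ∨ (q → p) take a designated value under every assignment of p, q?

Countermodel: p=I, q=T gives I, which is not designated.

No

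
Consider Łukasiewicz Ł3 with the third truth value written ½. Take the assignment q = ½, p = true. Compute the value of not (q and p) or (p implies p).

true

q and p = ½ and true = ½
not (q and p) = not ½ = ½
p implies p = true implies true = true
not (q and p) or (p implies p) = ½ or true = true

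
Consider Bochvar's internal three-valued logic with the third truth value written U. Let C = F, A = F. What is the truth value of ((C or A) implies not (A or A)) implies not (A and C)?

C or A = F or F = F
A or A = F or F = F
not (A or A) = not F = T
(C or A) implies not (A or A) = F implies T = T
A and C = F and F = F
not (A and C) = not F = T
((C or A) implies not (A or A)) implies not (A and C) = T implies T = T

T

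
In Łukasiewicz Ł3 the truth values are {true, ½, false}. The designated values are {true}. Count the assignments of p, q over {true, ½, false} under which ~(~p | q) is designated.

Designated under: (p=true, q=false).

1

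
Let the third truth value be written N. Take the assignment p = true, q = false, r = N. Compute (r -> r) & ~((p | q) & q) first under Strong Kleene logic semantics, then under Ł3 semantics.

In Strong Kleene logic: r -> r = N -> N = N  [~N | N]
p | q = true | false = true
(p | q) & q = true & false = false
~((p | q) & q) = ~false = true
(r -> r) & ~((p | q) & q) = N & true = N
In Ł3: r -> r = N -> N = true
p | q = true | false = true
(p | q) & q = true & false = false
~((p | q) & q) = ~false = true
(r -> r) & ~((p | q) & q) = true & true = true
They differ because Strong Kleene logic and Ł3 treat N differently under implication.

N; true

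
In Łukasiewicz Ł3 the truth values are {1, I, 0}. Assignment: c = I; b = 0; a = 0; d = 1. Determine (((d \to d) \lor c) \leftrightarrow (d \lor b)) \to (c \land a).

0

d \to d = 1 \to 1 = 1
(d \to d) \lor c = 1 \lor I = 1
d \lor b = 1 \lor 0 = 1
((d \to d) \lor c) \leftrightarrow (d \lor b) = 1 \leftrightarrow 1 = 1
c \land a = I \land 0 = 0
(((d \to d) \lor c) \leftrightarrow (d \lor b)) \to (c \land a) = 1 \to 0 = 0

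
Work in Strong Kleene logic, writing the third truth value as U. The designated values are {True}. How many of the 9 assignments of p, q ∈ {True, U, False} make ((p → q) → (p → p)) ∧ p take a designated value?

Designated under: (p=True, q=True); (p=True, q=U); (p=True, q=False).

3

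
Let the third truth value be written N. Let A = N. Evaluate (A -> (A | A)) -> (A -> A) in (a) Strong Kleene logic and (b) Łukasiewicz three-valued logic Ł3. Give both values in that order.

In Strong Kleene logic: A | A = N | N = N
A -> (A | A) = N -> N = N  [~N | N]
A -> A = N -> N = N
(A -> (A | A)) -> (A -> A) = N -> N = N
In Łukasiewicz three-valued logic Ł3: A | A = N | N = N
A -> (A | A) = N -> N = true  [min(1, 1−½+½)]
A -> A = N -> N = true
(A -> (A | A)) -> (A -> A) = true -> true = true
They differ because Strong Kleene logic and Łukasiewicz three-valued logic Ł3 treat N differently under implication.

N; true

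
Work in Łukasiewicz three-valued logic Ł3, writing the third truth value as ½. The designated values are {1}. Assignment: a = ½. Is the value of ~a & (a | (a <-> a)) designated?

No

~a = ~½ = ½
a <-> a = ½ <-> ½ = 1  [1 − |½−½|]
a | (a <-> a) = ½ | 1 = 1
~a & (a | (a <-> a)) = ½ & 1 = ½
½ ∉ {1}.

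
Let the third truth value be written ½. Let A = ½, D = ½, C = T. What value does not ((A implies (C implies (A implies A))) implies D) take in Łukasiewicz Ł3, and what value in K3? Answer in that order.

½; ½

In Łukasiewicz Ł3: A implies A = ½ implies ½ = T  [min(1, 1−½+½)]
C implies (A implies A) = T implies T = T
A implies (C implies (A implies A)) = ½ implies T = T
(A implies (C implies (A implies A))) implies D = T implies ½ = ½
not ((A implies (C implies (A implies A))) implies D) = not ½ = ½
In K3: A implies A = ½ implies ½ = ½
C implies (A implies A) = T implies ½ = ½
A implies (C implies (A implies A)) = ½ implies ½ = ½
(A implies (C implies (A implies A))) implies D = ½ implies ½ = ½
not ((A implies (C implies (A implies A))) implies D) = not ½ = ½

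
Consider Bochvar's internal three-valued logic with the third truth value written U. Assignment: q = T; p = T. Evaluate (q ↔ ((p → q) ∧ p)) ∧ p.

p → q = T → T = T
(p → q) ∧ p = T ∧ T = T
q ↔ ((p → q) ∧ p) = T ↔ T = T
(q ↔ ((p → q) ∧ p)) ∧ p = T ∧ T = T

T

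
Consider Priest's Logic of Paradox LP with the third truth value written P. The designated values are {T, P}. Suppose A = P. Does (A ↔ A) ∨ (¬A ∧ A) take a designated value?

Yes

A ↔ A = P ↔ P = P
¬A = ¬P = P
¬A ∧ A = P ∧ P = P
(A ↔ A) ∨ (¬A ∧ A) = P ∨ P = P
P ∈ {T, P}.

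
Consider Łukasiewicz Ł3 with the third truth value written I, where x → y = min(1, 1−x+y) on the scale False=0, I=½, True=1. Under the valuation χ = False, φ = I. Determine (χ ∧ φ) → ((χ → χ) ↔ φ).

χ ∧ φ = False ∧ I = False
χ → χ = False → False = True
(χ → χ) ↔ φ = True ↔ I = I  [1 − |1−½|]
(χ ∧ φ) → ((χ → χ) ↔ φ) = False → I = True

True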